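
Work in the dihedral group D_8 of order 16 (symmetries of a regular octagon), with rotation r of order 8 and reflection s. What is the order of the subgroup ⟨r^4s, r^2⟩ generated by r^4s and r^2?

|⟨r^4s⟩| = 2 and |⟨r^2⟩| = 4, so |H| is a multiple of lcm(2, 4) = 4 and divides |G| = 16.
Closing under the operation: H = {e, r^2, r^4, r^6, s, r^2s, r^4s, r^6s}, so |H| = 8.

8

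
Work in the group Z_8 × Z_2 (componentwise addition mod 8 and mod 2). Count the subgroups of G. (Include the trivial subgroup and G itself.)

|G| = 16, so by Lagrange every subgroup order divides 16. Divisors: 1, 2, 4, 8, 16.
Subgroups by order — order 1: 1; order 2: 3; order 4: 3; order 8: 3; order 16: 1.
Total: 1 + 3 + 3 + 3 + 1 = 11.

11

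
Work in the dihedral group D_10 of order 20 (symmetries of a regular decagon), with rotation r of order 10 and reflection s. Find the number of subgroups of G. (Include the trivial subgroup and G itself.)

|G| = 20, so by Lagrange every subgroup order divides 20. Divisors: 1, 2, 4, 5, 10, 20.
Subgroups by order — order 1: 1; order 2: 11; order 4: 5; order 5: 1; order 10: 3; order 20: 1.
Total: 1 + 11 + 5 + 1 + 3 + 1 = 22.

22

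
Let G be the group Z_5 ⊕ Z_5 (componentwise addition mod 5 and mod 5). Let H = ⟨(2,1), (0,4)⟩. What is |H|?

25

|⟨(2,1)⟩| = 5 and |⟨(0,4)⟩| = 5, so |H| is a multiple of lcm(5, 5) = 5 and divides |G| = 25.
Closing {(2,1), (0,4)} under the group operation gives all of G, so |H| = 25.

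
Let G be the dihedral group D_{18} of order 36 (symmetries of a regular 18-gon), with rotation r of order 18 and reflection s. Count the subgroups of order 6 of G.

7

|G| = 36 and 6 | 36, so subgroups of order 6 are possible by Lagrange.
The subgroups of order 6 are: {e, r^6, r^12, r^4s, r^10s, r^16s}; {e, r^6, r^12, r^5s, r^11s, r^17s}; {e, r^6, r^12, s, r^6s, r^12s}; {e, r^6, r^12, rs, r^7s, r^13s}; … (7 in all).
So G has 7 subgroups of order 6.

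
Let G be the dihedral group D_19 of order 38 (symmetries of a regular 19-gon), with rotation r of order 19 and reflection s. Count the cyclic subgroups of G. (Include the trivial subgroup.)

Each element a generates a cyclic subgroup ⟨a⟩; distinct elements may generate the same one (a cyclic group of order d has φ(d) generators).
Cyclic subgroups by order — order 1: 1; order 2: 19; order 19: 1.
Total: 21.

21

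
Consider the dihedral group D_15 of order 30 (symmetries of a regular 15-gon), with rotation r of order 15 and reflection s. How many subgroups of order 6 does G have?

5

|G| = 30 and 6 | 30, so subgroups of order 6 are possible by Lagrange.
The subgroups of order 6 are: {e, r^5, r^10, s, r^5s, r^10s}; {e, r^5, r^10, rs, r^6s, r^11s}; {e, r^5, r^10, r^2s, r^7s, r^12s}; {e, r^5, r^10, r^3s, r^8s, r^13s}; … (5 in all).
So G has 5 subgroups of order 6.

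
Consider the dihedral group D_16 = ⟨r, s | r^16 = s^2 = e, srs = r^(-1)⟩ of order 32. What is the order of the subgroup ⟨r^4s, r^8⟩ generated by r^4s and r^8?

|⟨r^4s⟩| = 2 and |⟨r^8⟩| = 2, so |H| is a multiple of lcm(2, 2) = 2 and divides |G| = 32.
Closing under the operation: H = {e, r^8, r^4s, r^12s}, so |H| = 4.

4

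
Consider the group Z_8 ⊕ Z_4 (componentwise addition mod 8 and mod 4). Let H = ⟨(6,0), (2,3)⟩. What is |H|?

|⟨(6,0)⟩| = 4 and |⟨(2,3)⟩| = 4, so |H| is a multiple of lcm(4, 4) = 4 and divides |G| = 32.
Closing under the operation: H = {(0,0), (0,1), (0,2), (0,3), (2,0), (2,1), (2,2), (2,3), (4,0), (4,1), (4,2), (4,3), (6,0), (6,1), (6,2), (6,3)}, so |H| = 16.

16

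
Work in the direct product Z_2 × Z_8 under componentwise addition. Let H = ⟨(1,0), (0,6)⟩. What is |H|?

8

|⟨(1,0)⟩| = 2 and |⟨(0,6)⟩| = 4, so |H| is a multiple of lcm(2, 4) = 4 and divides |G| = 16.
Closing under the operation: H = {(0,0), (0,2), (0,4), (0,6), (1,0), (1,2), (1,4), (1,6)}, so |H| = 8.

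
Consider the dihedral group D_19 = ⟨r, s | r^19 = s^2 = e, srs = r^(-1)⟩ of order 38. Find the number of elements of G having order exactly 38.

No element of G has order 38 (even though 38 | 38).

0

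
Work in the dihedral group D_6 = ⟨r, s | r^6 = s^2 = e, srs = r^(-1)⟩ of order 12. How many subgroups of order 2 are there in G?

7

|G| = 12 and 2 | 12, so subgroups of order 2 are possible by Lagrange.
The subgroups of order 2 are: {e, r^2s}; {e, r^3}; {e, r^3s}; {e, r^4s}; … (7 in all).
So G has 7 subgroups of order 2.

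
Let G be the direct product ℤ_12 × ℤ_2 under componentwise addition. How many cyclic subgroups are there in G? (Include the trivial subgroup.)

12

A cyclic subgroup of order d is generated by each of its φ(d) elements of order d, so the cyclic subgroups of order d number (#elements of order d)/φ(d).
Cyclic subgroups by order — order 1: 1; order 2: 3; order 3: 1; order 4: 2; order 6: 3; order 12: 2.
Total: 12.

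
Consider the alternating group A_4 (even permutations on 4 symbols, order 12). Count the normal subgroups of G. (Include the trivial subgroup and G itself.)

3

G has 10 subgroups. Checking conjugation-invariance by order — order 1: 1/1 normal; order 2: 0/3 normal; order 3: 0/4 normal; order 4: 1/1 normal; order 12: 1/1 normal.
Total normal subgroups: 3.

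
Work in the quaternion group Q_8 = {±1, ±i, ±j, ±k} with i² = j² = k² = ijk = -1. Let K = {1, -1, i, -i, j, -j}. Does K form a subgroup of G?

No

|K| = 6 does not divide |G| = 8, so by Lagrange K is not a subgroup.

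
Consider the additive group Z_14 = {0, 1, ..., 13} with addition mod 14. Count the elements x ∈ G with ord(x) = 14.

6

In a cyclic group of order 14, the number of elements of order d (for d | 14) is φ(d).
φ(14) = 6.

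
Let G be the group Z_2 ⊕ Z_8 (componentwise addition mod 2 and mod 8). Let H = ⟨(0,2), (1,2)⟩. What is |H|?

|⟨(0,2)⟩| = 4 and |⟨(1,2)⟩| = 4, so |H| is a multiple of lcm(4, 4) = 4 and divides |G| = 16.
Closing under the operation: H = {(0,0), (0,2), (0,4), (0,6), (1,0), (1,2), (1,4), (1,6)}, so |H| = 8.

8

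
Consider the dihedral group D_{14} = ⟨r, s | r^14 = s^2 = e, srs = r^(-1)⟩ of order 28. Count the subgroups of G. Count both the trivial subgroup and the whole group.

28

|G| = 28, so by Lagrange every subgroup order divides 28. Divisors: 1, 2, 4, 7, 14, 28.
Subgroups by order — order 1: 1; order 2: 15; order 4: 7; order 7: 1; order 14: 3; order 28: 1.
Total: 1 + 15 + 7 + 1 + 3 + 1 = 28.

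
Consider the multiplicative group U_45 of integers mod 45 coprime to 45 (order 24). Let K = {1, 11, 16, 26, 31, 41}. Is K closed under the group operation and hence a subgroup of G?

Yes

|K| = 6 divides |G| = 24, consistent with Lagrange.
K contains the identity, every element's inverse is in K, and K is closed under ·: it is a subgroup.
In fact K = ⟨41⟩.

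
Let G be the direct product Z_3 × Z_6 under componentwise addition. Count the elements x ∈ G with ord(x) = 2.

An element (a,b) has order lcm(ord(a), ord(b)); count pairs with lcm equal to 2.
Enumerating gives 1 such elements.

1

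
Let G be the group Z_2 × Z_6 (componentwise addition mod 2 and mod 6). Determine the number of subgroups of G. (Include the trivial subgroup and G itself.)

|G| = 12, so by Lagrange every subgroup order divides 12. Divisors: 1, 2, 3, 4, 6, 12.
Subgroups by order — order 1: 1; order 2: 3; order 3: 1; order 4: 1; order 6: 3; order 12: 1.
Total: 1 + 3 + 1 + 1 + 3 + 1 = 10.

10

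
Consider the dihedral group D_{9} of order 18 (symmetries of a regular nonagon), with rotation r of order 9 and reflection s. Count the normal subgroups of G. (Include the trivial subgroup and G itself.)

4

G has 16 subgroups. Checking conjugation-invariance by order — order 1: 1/1 normal; order 2: 0/9 normal; order 3: 1/1 normal; order 6: 0/3 normal; order 9: 1/1 normal; order 18: 1/1 normal.
Total normal subgroups: 4.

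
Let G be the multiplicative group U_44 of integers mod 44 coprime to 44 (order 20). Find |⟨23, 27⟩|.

10

|⟨23⟩| = 2 and |⟨27⟩| = 10, so |H| is a multiple of lcm(2, 10) = 10 and divides |G| = 20.
Closing under the operation: H = {1, 3, 5, 9, 15, 23, 25, 27, 31, 37}, so |H| = 10.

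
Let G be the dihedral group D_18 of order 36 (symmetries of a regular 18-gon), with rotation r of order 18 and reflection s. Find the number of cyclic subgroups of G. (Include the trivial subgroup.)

24

Group the elements of G by the cyclic subgroup they generate; each cyclic subgroup of order d accounts for φ(d) elements.
Cyclic subgroups by order — order 1: 1; order 2: 19; order 3: 1; order 6: 1; order 9: 1; order 18: 1.
Total: 24.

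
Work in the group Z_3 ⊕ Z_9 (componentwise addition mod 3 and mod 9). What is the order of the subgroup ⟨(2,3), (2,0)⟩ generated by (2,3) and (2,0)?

9

|⟨(2,3)⟩| = 3 and |⟨(2,0)⟩| = 3, so |H| is a multiple of lcm(3, 3) = 3 and divides |G| = 27.
Closing under the operation: H = {(0,0), (0,3), (0,6), (1,0), (1,3), (1,6), (2,0), (2,3), (2,6)}, so |H| = 9.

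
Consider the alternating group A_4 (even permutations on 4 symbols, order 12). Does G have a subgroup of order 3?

3 | 12. A subgroup of order 3 is {e, (1 2 3), (1 3 2)}.

Yes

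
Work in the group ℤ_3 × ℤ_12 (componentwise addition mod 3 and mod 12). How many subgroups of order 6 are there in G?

|G| = 36 and 6 | 36, so subgroups of order 6 are possible by Lagrange.
The subgroups of order 6 are: {(0,0), (0,2), (0,4), (0,6), (0,8), (0,10)}; {(0,0), (0,6), (1,0), (1,6), (2,0), (2,6)}; {(0,0), (0,6), (1,4), (1,10), (2,2), (2,8)}; {(0,0), (0,6), (1,2), (1,8), (2,4), (2,10)}.
So G has 4 subgroups of order 6.

4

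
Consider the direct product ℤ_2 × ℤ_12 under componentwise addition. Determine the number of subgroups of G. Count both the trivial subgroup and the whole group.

16

|G| = 24, so by Lagrange every subgroup order divides 24. Divisors: 1, 2, 3, 4, 6, 8, 12, 24.
Subgroups by order — order 1: 1; order 2: 3; order 3: 1; order 4: 3; order 6: 3; order 8: 1; order 12: 3; order 24: 1.
Total: 1 + 3 + 1 + 3 + 3 + 1 + 3 + 1 = 16.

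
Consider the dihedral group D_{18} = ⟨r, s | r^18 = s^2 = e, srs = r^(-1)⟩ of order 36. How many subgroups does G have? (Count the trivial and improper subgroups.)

|G| = 36, so by Lagrange every subgroup order divides 36. Divisors: 1, 2, 3, 4, 6, 9, 12, 18, 36.
Subgroups by order — order 1: 1; order 2: 19; order 3: 1; order 4: 9; order 6: 7; order 9: 1; order 12: 3; order 18: 3; order 36: 1.
Total: 1 + 19 + 1 + 9 + 7 + 1 + 3 + 3 + 1 = 45.

45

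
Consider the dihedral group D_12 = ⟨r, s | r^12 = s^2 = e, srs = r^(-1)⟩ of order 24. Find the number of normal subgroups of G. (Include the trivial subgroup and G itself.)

G has 34 subgroups. Checking conjugation-invariance by order — order 1: 1/1 normal; order 2: 1/13 normal; order 3: 1/1 normal; order 4: 1/7 normal; order 6: 1/5 normal; order 8: 0/3 normal; order 12: 3/3 normal; order 24: 1/1 normal.
Total normal subgroups: 9.

9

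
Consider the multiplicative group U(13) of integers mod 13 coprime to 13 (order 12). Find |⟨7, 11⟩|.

12

|⟨7⟩| = 12 and |⟨11⟩| = 12, so |H| is a multiple of lcm(12, 12) = 12 and divides |G| = 12.
Closing {7, 11} under the group operation gives all of G, so |H| = 12.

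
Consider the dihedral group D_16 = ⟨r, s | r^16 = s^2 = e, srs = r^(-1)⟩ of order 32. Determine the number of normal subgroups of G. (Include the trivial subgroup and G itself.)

8

G has 36 subgroups. Checking conjugation-invariance by order — order 1: 1/1 normal; order 2: 1/17 normal; order 4: 1/9 normal; order 8: 1/5 normal; order 16: 3/3 normal; order 32: 1/1 normal.
Total normal subgroups: 8.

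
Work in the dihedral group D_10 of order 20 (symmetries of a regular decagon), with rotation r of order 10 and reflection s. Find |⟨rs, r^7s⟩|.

|⟨rs⟩| = 2 and |⟨r^7s⟩| = 2, so |H| is a multiple of lcm(2, 2) = 2 and divides |G| = 20.
Closing under the operation: H = {e, r^2, r^4, r^6, r^8, rs, r^3s, r^5s, r^7s, r^9s}, so |H| = 10.

10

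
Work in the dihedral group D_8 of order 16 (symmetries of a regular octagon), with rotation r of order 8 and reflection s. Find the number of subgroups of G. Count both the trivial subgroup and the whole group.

19

|G| = 16, so by Lagrange every subgroup order divides 16. Divisors: 1, 2, 4, 8, 16.
Subgroups by order — order 1: 1; order 2: 9; order 4: 5; order 8: 3; order 16: 1.
Total: 1 + 9 + 5 + 3 + 1 = 19.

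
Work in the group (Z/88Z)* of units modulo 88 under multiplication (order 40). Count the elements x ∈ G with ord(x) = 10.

28

Enumerating element orders in G gives 28 elements of order 10.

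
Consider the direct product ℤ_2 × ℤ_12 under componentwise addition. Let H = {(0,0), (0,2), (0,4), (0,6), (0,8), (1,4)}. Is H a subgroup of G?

No

(0,2) ∈ H but its inverse (0,10) ∉ H, so H is not a subgroup.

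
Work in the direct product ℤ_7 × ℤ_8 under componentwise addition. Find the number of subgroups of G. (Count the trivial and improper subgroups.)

8

|G| = 56, so by Lagrange every subgroup order divides 56. Divisors: 1, 2, 4, 7, 8, 14, 28, 56.
Subgroups by order — order 1: 1; order 2: 1; order 4: 1; order 7: 1; order 8: 1; order 14: 1; order 28: 1; order 56: 1.
Total: 1 + 1 + 1 + 1 + 1 + 1 + 1 + 1 = 8.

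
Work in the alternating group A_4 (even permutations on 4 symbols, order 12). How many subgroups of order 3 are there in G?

4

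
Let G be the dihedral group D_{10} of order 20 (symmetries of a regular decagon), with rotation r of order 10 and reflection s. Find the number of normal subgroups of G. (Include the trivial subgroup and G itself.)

7

G has 22 subgroups. Checking conjugation-invariance by order — order 1: 1/1 normal; order 2: 1/11 normal; order 4: 0/5 normal; order 5: 1/1 normal; order 10: 3/3 normal; order 20: 1/1 normal.
Total normal subgroups: 7.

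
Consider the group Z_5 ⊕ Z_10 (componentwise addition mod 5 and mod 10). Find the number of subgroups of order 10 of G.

6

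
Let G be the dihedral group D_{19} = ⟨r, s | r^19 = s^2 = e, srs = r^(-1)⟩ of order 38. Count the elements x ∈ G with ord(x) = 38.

0

No element of G has order 38 (even though 38 | 38).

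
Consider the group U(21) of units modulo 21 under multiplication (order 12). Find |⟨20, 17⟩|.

6

|⟨20⟩| = 2 and |⟨17⟩| = 6, so |H| is a multiple of lcm(2, 6) = 6 and divides |G| = 12.
Closing under the operation: H = {1, 4, 5, 16, 17, 20}, so |H| = 6.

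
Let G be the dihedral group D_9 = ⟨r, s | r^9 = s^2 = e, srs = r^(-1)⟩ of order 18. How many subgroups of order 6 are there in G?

3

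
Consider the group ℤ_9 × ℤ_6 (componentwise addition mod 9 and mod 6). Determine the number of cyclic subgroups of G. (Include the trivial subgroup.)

A cyclic subgroup of order d is generated by each of its φ(d) elements of order d, so the cyclic subgroups of order d number (#elements of order d)/φ(d).
Cyclic subgroups by order — order 1: 1; order 2: 1; order 3: 4; order 6: 4; order 9: 3; order 18: 3.
Total: 16.

16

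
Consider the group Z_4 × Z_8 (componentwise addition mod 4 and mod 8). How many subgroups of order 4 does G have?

|G| = 32 and 4 | 32, so subgroups of order 4 are possible by Lagrange.
The subgroups of order 4 are: {(0,0), (0,2), (0,4), (0,6)}; {(0,0), (0,4), (2,0), (2,4)}; {(0,0), (0,4), (2,2), (2,6)}; {(0,0), (1,0), (2,0), (3,0)}; … (7 in all).
So G has 7 subgroups of order 4.

7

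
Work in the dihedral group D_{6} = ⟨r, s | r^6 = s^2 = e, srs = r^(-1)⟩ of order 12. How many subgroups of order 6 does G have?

|G| = 12 and 6 | 12, so subgroups of order 6 are possible by Lagrange.
The subgroups of order 6 are: {e, r, r^2, r^3, r^4, r^5}; {e, r^2, r^4, s, r^2s, r^4s}; {e, r^2, r^4, rs, r^3s, r^5s}.
So G has 3 subgroups of order 6.

3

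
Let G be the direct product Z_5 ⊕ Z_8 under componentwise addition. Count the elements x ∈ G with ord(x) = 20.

An element (a,b) has order lcm(ord(a), ord(b)); count pairs with lcm equal to 20.
Enumerating gives 8 such elements.

8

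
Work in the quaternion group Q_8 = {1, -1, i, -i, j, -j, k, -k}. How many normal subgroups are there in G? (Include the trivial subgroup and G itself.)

G has 6 subgroups. Checking conjugation-invariance by order — order 1: 1/1 normal; order 2: 1/1 normal; order 4: 3/3 normal; order 8: 1/1 normal.
Total normal subgroups: 6.

6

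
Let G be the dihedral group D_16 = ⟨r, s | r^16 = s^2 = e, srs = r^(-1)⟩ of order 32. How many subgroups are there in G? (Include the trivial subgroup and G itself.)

|G| = 32, so by Lagrange every subgroup order divides 32. Divisors: 1, 2, 4, 8, 16, 32.
Subgroups by order — order 1: 1; order 2: 17; order 4: 9; order 8: 5; order 16: 3; order 32: 1.
Total: 1 + 17 + 9 + 5 + 3 + 1 = 36.

36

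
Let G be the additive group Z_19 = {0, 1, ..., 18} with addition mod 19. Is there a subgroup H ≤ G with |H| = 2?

No

2 does not divide |G| = 19, so by Lagrange no subgroup of order 2 exists.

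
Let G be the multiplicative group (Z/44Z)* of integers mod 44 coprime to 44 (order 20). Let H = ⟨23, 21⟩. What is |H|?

|⟨23⟩| = 2 and |⟨21⟩| = 2, so |H| is a multiple of lcm(2, 2) = 2 and divides |G| = 20.
Closing under the operation: H = {1, 21, 23, 43}, so |H| = 4.

4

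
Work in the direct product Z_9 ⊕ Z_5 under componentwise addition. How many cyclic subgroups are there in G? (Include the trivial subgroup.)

6

A cyclic subgroup of order d is generated by each of its φ(d) elements of order d, so the cyclic subgroups of order d number (#elements of order d)/φ(d).
Cyclic subgroups by order — order 1: 1; order 3: 1; order 5: 1; order 9: 1; order 15: 1; order 45: 1.
Total: 6.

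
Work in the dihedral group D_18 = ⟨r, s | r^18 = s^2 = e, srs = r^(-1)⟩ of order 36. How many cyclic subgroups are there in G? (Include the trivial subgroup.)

24

Each element a generates a cyclic subgroup ⟨a⟩; distinct elements may generate the same one (a cyclic group of order d has φ(d) generators).
Cyclic subgroups by order — order 1: 1; order 2: 19; order 3: 1; order 6: 1; order 9: 1; order 18: 1.
Total: 24.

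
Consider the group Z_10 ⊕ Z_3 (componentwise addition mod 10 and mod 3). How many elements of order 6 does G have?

2

An element (a,b) has order lcm(ord(a), ord(b)); count pairs with lcm equal to 6.
Enumerating gives 2 such elements.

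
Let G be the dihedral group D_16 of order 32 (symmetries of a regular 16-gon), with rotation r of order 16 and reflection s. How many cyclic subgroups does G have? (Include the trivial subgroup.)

21

Group the elements of G by the cyclic subgroup they generate; each cyclic subgroup of order d accounts for φ(d) elements.
Cyclic subgroups by order — order 1: 1; order 2: 17; order 4: 1; order 8: 1; order 16: 1.
Total: 21.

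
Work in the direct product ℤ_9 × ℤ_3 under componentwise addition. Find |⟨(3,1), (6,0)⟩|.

9

|⟨(3,1)⟩| = 3 and |⟨(6,0)⟩| = 3, so |H| is a multiple of lcm(3, 3) = 3 and divides |G| = 27.
Closing under the operation: H = {(0,0), (0,1), (0,2), (3,0), (3,1), (3,2), (6,0), (6,1), (6,2)}, so |H| = 9.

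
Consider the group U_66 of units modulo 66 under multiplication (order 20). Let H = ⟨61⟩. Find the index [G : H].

|⟨61⟩| = 10 and |G| = 20.
By Lagrange, [G : H] = |G|/|H| = 20/10 = 2.

2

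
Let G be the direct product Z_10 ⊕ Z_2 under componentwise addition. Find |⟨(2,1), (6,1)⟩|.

10

|⟨(2,1)⟩| = 10 and |⟨(6,1)⟩| = 10, so |H| is a multiple of lcm(10, 10) = 10 and divides |G| = 20.
Closing under the operation: H = {(0,0), (0,1), (2,0), (2,1), (4,0), (4,1), (6,0), (6,1), (8,0), (8,1)}, so |H| = 10.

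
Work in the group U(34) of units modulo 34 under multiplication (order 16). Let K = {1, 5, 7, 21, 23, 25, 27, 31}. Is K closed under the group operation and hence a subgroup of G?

23 ∈ K but its inverse 3 ∉ K, so K is not a subgroup.

No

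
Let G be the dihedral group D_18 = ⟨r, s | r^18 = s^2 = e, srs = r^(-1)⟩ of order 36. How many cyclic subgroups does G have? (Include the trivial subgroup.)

A cyclic subgroup of order d is generated by each of its φ(d) elements of order d, so the cyclic subgroups of order d number (#elements of order d)/φ(d).
Cyclic subgroups by order — order 1: 1; order 2: 19; order 3: 1; order 6: 1; order 9: 1; order 18: 1.
Total: 24.

24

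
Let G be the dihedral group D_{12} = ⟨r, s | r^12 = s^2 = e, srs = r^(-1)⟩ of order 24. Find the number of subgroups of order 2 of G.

|G| = 24 and 2 | 24, so subgroups of order 2 are possible by Lagrange.
The subgroups of order 2 are: {e, r^10s}; {e, r^11s}; {e, r^2s}; {e, r^3s}; … (13 in all).
So G has 13 subgroups of order 2.

13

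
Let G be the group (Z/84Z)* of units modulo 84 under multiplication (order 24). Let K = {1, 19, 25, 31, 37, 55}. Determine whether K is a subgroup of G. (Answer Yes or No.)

|K| = 6 divides |G| = 24, consistent with Lagrange.
K contains the identity, every element's inverse is in K, and K is closed under ·: it is a subgroup.
In fact K = ⟨19⟩.

Yes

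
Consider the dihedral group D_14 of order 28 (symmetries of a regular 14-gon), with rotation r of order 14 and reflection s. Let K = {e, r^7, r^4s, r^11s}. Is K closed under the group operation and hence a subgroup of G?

|K| = 4 divides |G| = 28, consistent with Lagrange.
K contains the identity, every element's inverse is in K, and K is closed under ·: it is a subgroup.

Yes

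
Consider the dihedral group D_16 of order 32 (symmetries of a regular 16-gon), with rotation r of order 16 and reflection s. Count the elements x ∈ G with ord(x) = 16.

8

The elements of order 16 are: r, r^3, r^5, r^7, r^9, r^11, r^13, r^15.
That's 8.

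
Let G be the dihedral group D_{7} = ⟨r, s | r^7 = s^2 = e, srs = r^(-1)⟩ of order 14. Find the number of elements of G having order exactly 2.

The elements of order 2 are: s, rs, r^2s, r^3s, r^4s, r^5s, r^6s.
That's 7.

7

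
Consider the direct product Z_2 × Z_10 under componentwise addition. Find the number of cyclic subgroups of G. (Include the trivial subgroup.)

A cyclic subgroup of order d is generated by each of its φ(d) elements of order d, so the cyclic subgroups of order d number (#elements of order d)/φ(d).
Cyclic subgroups by order — order 1: 1; order 2: 3; order 5: 1; order 10: 3.
Total: 8.

8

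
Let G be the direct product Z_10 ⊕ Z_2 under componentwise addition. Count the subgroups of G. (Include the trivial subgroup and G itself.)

10

|G| = 20, so by Lagrange every subgroup order divides 20. Divisors: 1, 2, 4, 5, 10, 20.
Subgroups by order — order 1: 1; order 2: 3; order 4: 1; order 5: 1; order 10: 3; order 20: 1.
Total: 1 + 3 + 1 + 1 + 3 + 1 = 10.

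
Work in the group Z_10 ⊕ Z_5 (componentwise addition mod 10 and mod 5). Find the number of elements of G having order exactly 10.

24

An element (a,b) has order lcm(ord(a), ord(b)); count pairs with lcm equal to 10.
Enumerating gives 24 such elements.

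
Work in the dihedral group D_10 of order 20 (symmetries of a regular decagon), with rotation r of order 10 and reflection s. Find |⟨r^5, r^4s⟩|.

|⟨r^5⟩| = 2 and |⟨r^4s⟩| = 2, so |H| is a multiple of lcm(2, 2) = 2 and divides |G| = 20.
Closing under the operation: H = {e, r^5, r^4s, r^9s}, so |H| = 4.

4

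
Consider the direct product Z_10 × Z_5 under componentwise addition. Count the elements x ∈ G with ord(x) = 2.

An element (a,b) has order lcm(ord(a), ord(b)); count pairs with lcm equal to 2.
Enumerating gives 1 such elements.

1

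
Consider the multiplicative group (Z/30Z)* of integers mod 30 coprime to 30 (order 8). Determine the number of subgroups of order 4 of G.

3

|G| = 8 and 4 | 8, so subgroups of order 4 are possible by Lagrange.
The subgroups of order 4 are: {1, 11, 19, 29}; {1, 7, 13, 19}; {1, 17, 19, 23}.
So G has 3 subgroups of order 4.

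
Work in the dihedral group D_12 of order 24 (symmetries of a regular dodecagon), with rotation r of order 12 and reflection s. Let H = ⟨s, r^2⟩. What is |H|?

12

|⟨s⟩| = 2 and |⟨r^2⟩| = 6, so |H| is a multiple of lcm(2, 6) = 6 and divides |G| = 24.
Closing under the operation: H = {e, r^2, r^4, r^6, r^8, r^10, s, r^2s, r^4s, r^6s, r^8s, r^10s}, so |H| = 12.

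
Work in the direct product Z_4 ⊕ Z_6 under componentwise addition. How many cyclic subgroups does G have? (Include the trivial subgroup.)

12

Group the elements of G by the cyclic subgroup they generate; each cyclic subgroup of order d accounts for φ(d) elements.
Cyclic subgroups by order — order 1: 1; order 2: 3; order 3: 1; order 4: 2; order 6: 3; order 12: 2.
Total: 12.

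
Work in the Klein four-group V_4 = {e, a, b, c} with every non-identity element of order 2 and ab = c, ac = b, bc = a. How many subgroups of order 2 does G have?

3

|G| = 4 and 2 | 4, so subgroups of order 2 are possible by Lagrange.
The subgroups of order 2 are: {e, a}; {e, b}; {e, c}.
So G has 3 subgroups of order 2.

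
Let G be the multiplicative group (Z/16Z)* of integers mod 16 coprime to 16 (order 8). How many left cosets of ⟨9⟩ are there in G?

|⟨9⟩| = 2 and |G| = 8.
By Lagrange, [G : H] = |G|/|H| = 8/2 = 4.

4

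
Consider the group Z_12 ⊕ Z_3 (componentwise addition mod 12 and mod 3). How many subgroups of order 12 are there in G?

4

|G| = 36 and 12 | 36, so subgroups of order 12 are possible by Lagrange.
The subgroups of order 12 are: {(0,0), (0,1), (0,2), (3,0), (3,1), (3,2), (6,0), (6,1), (6,2), (9,0), (9,1), (9,2)}; {(0,0), (1,0), (2,0), (3,0), (4,0), (5,0), (6,0), (7,0), (8,0), (9,0), (10,0), (11,0)}; {(0,0), (1,1), (2,2), (3,0), (4,1), (5,2), (6,0), (7,1), (8,2), (9,0), (10,1), (11,2)}; {(0,0), (1,2), (2,1), (3,0), (4,2), (5,1), (6,0), (7,2), (8,1), (9,0), (10,2), (11,1)}.
So G has 4 subgroups of order 12.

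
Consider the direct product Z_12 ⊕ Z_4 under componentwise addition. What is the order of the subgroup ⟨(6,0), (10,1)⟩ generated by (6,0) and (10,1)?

24

|⟨(6,0)⟩| = 2 and |⟨(10,1)⟩| = 12, so |H| is a multiple of lcm(2, 12) = 12 and divides |G| = 48.
Closing under the operation: H = {(0,0), (0,1), (0,2), (0,3), (2,0), (2,1), (2,2), (2,3), (4,0), (4,1), (4,2), (4,3), (6,0), (6,1), (6,2), (6,3), (8,0), (8,1), (8,2), (8,3), (10,0), (10,1), (10,2), (10,3)}, so |H| = 24.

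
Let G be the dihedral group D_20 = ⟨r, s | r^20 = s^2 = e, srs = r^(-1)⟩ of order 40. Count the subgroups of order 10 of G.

5

|G| = 40 and 10 | 40, so subgroups of order 10 are possible by Lagrange.
The subgroups of order 10 are: {e, r^2, r^4, r^6, r^8, r^10, r^12, r^14, r^16, r^18}; {e, r^4, r^8, r^12, r^16, r^2s, r^6s, r^10s, r^14s, r^18s}; {e, r^4, r^8, r^12, r^16, r^3s, r^7s, r^11s, r^15s, r^19s}; {e, r^4, r^8, r^12, r^16, s, r^4s, r^8s, r^12s, r^16s}; … (5 in all).
So G has 5 subgroups of order 10.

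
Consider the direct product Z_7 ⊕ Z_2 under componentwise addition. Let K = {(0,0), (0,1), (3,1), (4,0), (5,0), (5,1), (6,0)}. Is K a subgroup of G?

No

(4,0) ∈ K but its inverse (3,0) ∉ K, so K is not a subgroup.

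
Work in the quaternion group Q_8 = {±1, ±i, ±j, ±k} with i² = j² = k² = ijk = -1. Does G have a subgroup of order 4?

Yes

4 | 8. A subgroup of order 4 is {1, -1, i, -i}.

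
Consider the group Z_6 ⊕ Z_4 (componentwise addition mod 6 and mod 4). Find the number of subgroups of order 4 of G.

3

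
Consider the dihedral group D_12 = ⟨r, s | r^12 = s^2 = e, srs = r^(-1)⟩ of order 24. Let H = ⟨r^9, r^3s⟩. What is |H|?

|⟨r^9⟩| = 4 and |⟨r^3s⟩| = 2, so |H| is a multiple of lcm(4, 2) = 4 and divides |G| = 24.
Closing under the operation: H = {e, r^3, r^6, r^9, s, r^3s, r^6s, r^9s}, so |H| = 8.

8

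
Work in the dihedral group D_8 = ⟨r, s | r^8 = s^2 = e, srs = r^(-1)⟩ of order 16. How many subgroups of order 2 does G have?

|G| = 16 and 2 | 16, so subgroups of order 2 are possible by Lagrange.
The subgroups of order 2 are: {e, r^2s}; {e, r^3s}; {e, r^4}; {e, r^4s}; … (9 in all).
So G has 9 subgroups of order 2.

9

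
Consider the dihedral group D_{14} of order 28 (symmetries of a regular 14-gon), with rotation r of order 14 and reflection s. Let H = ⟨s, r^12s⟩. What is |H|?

14

|⟨s⟩| = 2 and |⟨r^12s⟩| = 2, so |H| is a multiple of lcm(2, 2) = 2 and divides |G| = 28.
Closing under the operation: H = {e, r^2, r^4, r^6, r^8, r^10, r^12, s, r^2s, r^4s, r^6s, r^8s, r^10s, r^12s}, so |H| = 14.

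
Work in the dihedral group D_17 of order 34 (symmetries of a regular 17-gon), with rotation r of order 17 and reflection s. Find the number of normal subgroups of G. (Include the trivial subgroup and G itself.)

3

G has 20 subgroups. Checking conjugation-invariance by order — order 1: 1/1 normal; order 2: 0/17 normal; order 17: 1/1 normal; order 34: 1/1 normal.
Total normal subgroups: 3.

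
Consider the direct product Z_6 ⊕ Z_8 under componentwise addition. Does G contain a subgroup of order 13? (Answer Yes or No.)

No

13 does not divide |G| = 48, so by Lagrange no subgroup of order 13 exists.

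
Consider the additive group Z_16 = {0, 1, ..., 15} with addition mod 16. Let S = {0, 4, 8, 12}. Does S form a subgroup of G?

|S| = 4 divides |G| = 16, consistent with Lagrange.
S contains the identity, every element's inverse is in S, and S is closed under +: it is a subgroup.
In fact S = ⟨4⟩.

Yes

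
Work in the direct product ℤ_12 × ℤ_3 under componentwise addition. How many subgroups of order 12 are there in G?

4

|G| = 36 and 12 | 36, so subgroups of order 12 are possible by Lagrange.
The subgroups of order 12 are: {(0,0), (0,1), (0,2), (3,0), (3,1), (3,2), (6,0), (6,1), (6,2), (9,0), (9,1), (9,2)}; {(0,0), (1,0), (2,0), (3,0), (4,0), (5,0), (6,0), (7,0), (8,0), (9,0), (10,0), (11,0)}; {(0,0), (1,1), (2,2), (3,0), (4,1), (5,2), (6,0), (7,1), (8,2), (9,0), (10,1), (11,2)}; {(0,0), (1,2), (2,1), (3,0), (4,2), (5,1), (6,0), (7,2), (8,1), (9,0), (10,2), (11,1)}.
So G has 4 subgroups of order 12.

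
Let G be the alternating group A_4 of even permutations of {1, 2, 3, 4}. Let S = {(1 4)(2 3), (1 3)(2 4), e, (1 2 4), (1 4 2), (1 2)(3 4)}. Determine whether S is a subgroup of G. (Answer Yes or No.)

No

Closure fails: (1 2 4) ∘ (1 2)(3 4) = (1 4 3) ∉ S. So S is not a subgroup.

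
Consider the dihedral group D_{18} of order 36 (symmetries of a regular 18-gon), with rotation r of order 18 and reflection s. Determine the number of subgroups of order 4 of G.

|G| = 36 and 4 | 36, so subgroups of order 4 are possible by Lagrange.
The subgroups of order 4 are: {e, r^9, rs, r^10s}; {e, r^9, r^2s, r^11s}; {e, r^9, r^3s, r^12s}; {e, r^9, r^4s, r^13s}; … (9 in all).
So G has 9 subgroups of order 4.

9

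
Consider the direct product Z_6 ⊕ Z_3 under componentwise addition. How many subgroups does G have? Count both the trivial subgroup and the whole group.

12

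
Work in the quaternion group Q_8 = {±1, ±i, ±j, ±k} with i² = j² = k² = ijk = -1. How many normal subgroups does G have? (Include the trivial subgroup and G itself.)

6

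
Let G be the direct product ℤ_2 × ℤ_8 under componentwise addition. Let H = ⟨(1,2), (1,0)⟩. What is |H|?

|⟨(1,2)⟩| = 4 and |⟨(1,0)⟩| = 2, so |H| is a multiple of lcm(4, 2) = 4 and divides |G| = 16.
Closing under the operation: H = {(0,0), (0,2), (0,4), (0,6), (1,0), (1,2), (1,4), (1,6)}, so |H| = 8.

8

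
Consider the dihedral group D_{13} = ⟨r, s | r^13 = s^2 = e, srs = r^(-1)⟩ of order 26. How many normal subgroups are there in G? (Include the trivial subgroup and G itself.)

3

G has 16 subgroups. Checking conjugation-invariance by order — order 1: 1/1 normal; order 2: 0/13 normal; order 13: 1/1 normal; order 26: 1/1 normal.
Total normal subgroups: 3.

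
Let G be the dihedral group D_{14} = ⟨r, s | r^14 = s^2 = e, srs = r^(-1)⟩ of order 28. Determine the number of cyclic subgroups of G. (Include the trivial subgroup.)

18

A cyclic subgroup of order d is generated by each of its φ(d) elements of order d, so the cyclic subgroups of order d number (#elements of order d)/φ(d).
Cyclic subgroups by order — order 1: 1; order 2: 15; order 7: 1; order 14: 1.
Total: 18.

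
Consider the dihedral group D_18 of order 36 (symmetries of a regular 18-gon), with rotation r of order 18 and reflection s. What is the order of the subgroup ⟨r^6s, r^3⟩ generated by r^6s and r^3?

12

|⟨r^6s⟩| = 2 and |⟨r^3⟩| = 6, so |H| is a multiple of lcm(2, 6) = 6 and divides |G| = 36.
Closing under the operation: H = {e, r^3, r^6, r^9, r^12, r^15, s, r^3s, r^6s, r^9s, r^12s, r^15s}, so |H| = 12.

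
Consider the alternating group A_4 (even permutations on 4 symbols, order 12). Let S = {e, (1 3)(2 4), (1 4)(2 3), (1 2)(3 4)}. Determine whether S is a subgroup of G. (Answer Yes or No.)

Yes

|S| = 4 divides |G| = 12, consistent with Lagrange.
S contains the identity, every element's inverse is in S, and S is closed under ∘: it is a subgroup.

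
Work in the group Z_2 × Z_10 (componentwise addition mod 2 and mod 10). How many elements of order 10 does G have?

An element (a,b) has order lcm(ord(a), ord(b)); count pairs with lcm equal to 10.
Enumerating gives 12 such elements.

12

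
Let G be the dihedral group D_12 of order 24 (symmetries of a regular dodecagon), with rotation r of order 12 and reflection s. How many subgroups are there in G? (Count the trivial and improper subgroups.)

|G| = 24, so by Lagrange every subgroup order divides 24. Divisors: 1, 2, 3, 4, 6, 8, 12, 24.
Subgroups by order — order 1: 1; order 2: 13; order 3: 1; order 4: 7; order 6: 5; order 8: 3; order 12: 3; order 24: 1.
Total: 1 + 13 + 1 + 7 + 5 + 3 + 3 + 1 = 34.

34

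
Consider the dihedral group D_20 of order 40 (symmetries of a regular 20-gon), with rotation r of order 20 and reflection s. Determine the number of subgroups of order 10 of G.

|G| = 40 and 10 | 40, so subgroups of order 10 are possible by Lagrange.
The subgroups of order 10 are: {e, r^2, r^4, r^6, r^8, r^10, r^12, r^14, r^16, r^18}; {e, r^4, r^8, r^12, r^16, r^2s, r^6s, r^10s, r^14s, r^18s}; {e, r^4, r^8, r^12, r^16, r^3s, r^7s, r^11s, r^15s, r^19s}; {e, r^4, r^8, r^12, r^16, s, r^4s, r^8s, r^12s, r^16s}; … (5 in all).
So G has 5 subgroups of order 10.

5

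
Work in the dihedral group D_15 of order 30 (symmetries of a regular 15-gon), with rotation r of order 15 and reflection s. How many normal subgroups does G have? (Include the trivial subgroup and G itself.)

5

G has 28 subgroups. Checking conjugation-invariance by order — order 1: 1/1 normal; order 2: 0/15 normal; order 3: 1/1 normal; order 5: 1/1 normal; order 6: 0/5 normal; order 10: 0/3 normal; order 15: 1/1 normal; order 30: 1/1 normal.
Total normal subgroups: 5.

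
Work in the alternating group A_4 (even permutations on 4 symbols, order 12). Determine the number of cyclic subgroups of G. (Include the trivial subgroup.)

8

A cyclic subgroup of order d is generated by each of its φ(d) elements of order d, so the cyclic subgroups of order d number (#elements of order d)/φ(d).
Cyclic subgroups by order — order 1: 1; order 2: 3; order 3: 4.
Total: 8.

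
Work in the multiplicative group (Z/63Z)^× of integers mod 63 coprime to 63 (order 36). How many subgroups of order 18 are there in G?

3

|G| = 36 and 18 | 36, so subgroups of order 18 are possible by Lagrange.
The subgroups of order 18 are: {1, 4, 10, 13, 16, 19, 22, 25, 31, 34, 37, 40, 43, 46, 52, 55, 58, 61}; {1, 2, 4, 8, 11, 16, 22, 23, 25, 29, 32, 37, 43, 44, 46, 50, 53, 58}; {1, 4, 5, 16, 17, 20, 22, 25, 26, 37, 38, 41, 43, 46, 47, 58, 59, 62}.
So G has 3 subgroups of order 18.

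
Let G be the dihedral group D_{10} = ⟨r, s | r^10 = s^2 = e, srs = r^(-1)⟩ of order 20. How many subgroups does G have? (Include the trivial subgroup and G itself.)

|G| = 20, so by Lagrange every subgroup order divides 20. Divisors: 1, 2, 4, 5, 10, 20.
Subgroups by order — order 1: 1; order 2: 11; order 4: 5; order 5: 1; order 10: 3; order 20: 1.
Total: 1 + 11 + 5 + 1 + 3 + 1 = 22.

22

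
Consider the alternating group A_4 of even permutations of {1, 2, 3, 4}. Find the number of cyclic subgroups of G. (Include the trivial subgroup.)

A cyclic subgroup of order d is generated by each of its φ(d) elements of order d, so the cyclic subgroups of order d number (#elements of order d)/φ(d).
Cyclic subgroups by order — order 1: 1; order 2: 3; order 3: 4.
Total: 8.

8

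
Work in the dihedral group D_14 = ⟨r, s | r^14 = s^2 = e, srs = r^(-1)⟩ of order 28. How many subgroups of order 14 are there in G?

3

|G| = 28 and 14 | 28, so subgroups of order 14 are possible by Lagrange.
The subgroups of order 14 are: {e, r, r^2, r^3, r^4, r^5, r^6, r^7, r^8, r^9, r^10, r^11, r^12, r^13}; {e, r^2, r^4, r^6, r^8, r^10, r^12, s, r^2s, r^4s, r^6s, r^8s, r^10s, r^12s}; {e, r^2, r^4, r^6, r^8, r^10, r^12, rs, r^3s, r^5s, r^7s, r^9s, r^11s, r^13s}.
So G has 3 subgroups of order 14.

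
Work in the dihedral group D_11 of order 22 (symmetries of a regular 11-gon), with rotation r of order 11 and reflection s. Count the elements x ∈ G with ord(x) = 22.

No element of G has order 22 (even though 22 | 22).

0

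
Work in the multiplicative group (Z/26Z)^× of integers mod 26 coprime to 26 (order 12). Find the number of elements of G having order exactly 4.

The elements of order 4 are: 5, 21.
That's 2.

2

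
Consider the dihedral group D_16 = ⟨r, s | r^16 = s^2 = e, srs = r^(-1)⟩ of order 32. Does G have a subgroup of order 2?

2 | 32. A subgroup of order 2 is {e, r^10s}.

Yes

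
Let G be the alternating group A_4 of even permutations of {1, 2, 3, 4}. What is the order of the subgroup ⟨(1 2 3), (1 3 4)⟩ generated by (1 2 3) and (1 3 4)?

|⟨(1 2 3)⟩| = 3 and |⟨(1 3 4)⟩| = 3, so |H| is a multiple of lcm(3, 3) = 3 and divides |G| = 12.
Closing {(1 2 3), (1 3 4)} under the group operation gives all of G, so |H| = 12.

12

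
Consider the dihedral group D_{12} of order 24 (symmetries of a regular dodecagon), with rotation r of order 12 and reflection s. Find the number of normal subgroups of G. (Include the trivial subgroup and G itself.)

9

G has 34 subgroups. Checking conjugation-invariance by order — order 1: 1/1 normal; order 2: 1/13 normal; order 3: 1/1 normal; order 4: 1/7 normal; order 6: 1/5 normal; order 8: 0/3 normal; order 12: 3/3 normal; order 24: 1/1 normal.
Total normal subgroups: 9.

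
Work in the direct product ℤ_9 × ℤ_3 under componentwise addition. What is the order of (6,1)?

The order of (6,1) in Z_9 × Z_3 is lcm(ord(6) in Z_9, ord(1) in Z_3).
ord(6) = 3 and ord(1) = 3, so |⟨(6,1)⟩| = lcm(3, 3) = 3.

3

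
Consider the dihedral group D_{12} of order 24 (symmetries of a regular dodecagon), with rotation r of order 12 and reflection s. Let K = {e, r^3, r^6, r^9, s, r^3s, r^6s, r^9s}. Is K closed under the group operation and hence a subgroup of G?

|K| = 8 divides |G| = 24, consistent with Lagrange.
K contains the identity, every element's inverse is in K, and K is closed under ·: it is a subgroup.

Yes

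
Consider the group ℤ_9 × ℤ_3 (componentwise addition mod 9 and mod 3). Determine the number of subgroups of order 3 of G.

|G| = 27 and 3 | 27, so subgroups of order 3 are possible by Lagrange.
The subgroups of order 3 are: {(0,0), (0,1), (0,2)}; {(0,0), (3,0), (6,0)}; {(0,0), (3,1), (6,2)}; {(0,0), (3,2), (6,1)}.
So G has 4 subgroups of order 3.

4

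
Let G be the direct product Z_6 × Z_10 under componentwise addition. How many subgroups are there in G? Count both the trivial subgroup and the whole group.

20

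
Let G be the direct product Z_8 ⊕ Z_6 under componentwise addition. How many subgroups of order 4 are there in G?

3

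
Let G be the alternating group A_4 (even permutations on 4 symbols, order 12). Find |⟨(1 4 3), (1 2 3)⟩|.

12

|⟨(1 4 3)⟩| = 3 and |⟨(1 2 3)⟩| = 3, so |H| is a multiple of lcm(3, 3) = 3 and divides |G| = 12.
Closing {(1 4 3), (1 2 3)} under the group operation gives all of G, so |H| = 12.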